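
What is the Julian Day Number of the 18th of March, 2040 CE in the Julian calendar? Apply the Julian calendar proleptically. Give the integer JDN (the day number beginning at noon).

Equivalently 31 March 2040 (Gregorian).
JDN 2299161 is 15 October 1582 CE (Gregorian); the target day is +167084 days from there, so JDN = 2466245.

2466245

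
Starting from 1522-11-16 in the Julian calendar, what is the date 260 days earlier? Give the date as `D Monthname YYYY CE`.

1 March 1522 CE

Counting 260 days back from JDN 2277288 reaches JDN 2277028, which is 1 March 1522 CE.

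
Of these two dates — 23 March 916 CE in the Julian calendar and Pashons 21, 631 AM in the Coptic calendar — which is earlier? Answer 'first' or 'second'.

second

First date → JDN 2055709; second date → JDN 2055397.
JDN 2055397 < JDN 2055709, so the second date is earlier.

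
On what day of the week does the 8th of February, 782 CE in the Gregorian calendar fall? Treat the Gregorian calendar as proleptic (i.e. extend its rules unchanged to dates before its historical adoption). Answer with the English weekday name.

JDN 2006718 mod 7 = 0, and JDN 0 was a Monday, so this is a Monday.

Monday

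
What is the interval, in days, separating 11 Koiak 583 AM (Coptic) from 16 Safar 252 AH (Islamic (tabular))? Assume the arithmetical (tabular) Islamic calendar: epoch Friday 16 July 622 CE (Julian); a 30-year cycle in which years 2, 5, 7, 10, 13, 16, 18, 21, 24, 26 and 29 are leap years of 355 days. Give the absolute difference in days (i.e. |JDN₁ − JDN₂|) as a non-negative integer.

First date → JDN 2037705; second date → JDN 2037431.
The interval is |2037705 − 2037431| = 274 days.

274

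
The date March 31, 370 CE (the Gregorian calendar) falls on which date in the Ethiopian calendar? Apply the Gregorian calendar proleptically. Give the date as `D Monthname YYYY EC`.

4 Miyazya 362 EC

Both dates share Julian Day Number 1856289; in the Ethiopian calendar that is 4 Miyazya 362 EC.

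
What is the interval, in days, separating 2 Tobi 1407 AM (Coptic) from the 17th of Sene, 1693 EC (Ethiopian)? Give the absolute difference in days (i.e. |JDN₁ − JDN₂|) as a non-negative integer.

JDN of the first date = 2338692.
JDN of the second date = 2342510.
|2342510 − 2338692| = 3818.

3818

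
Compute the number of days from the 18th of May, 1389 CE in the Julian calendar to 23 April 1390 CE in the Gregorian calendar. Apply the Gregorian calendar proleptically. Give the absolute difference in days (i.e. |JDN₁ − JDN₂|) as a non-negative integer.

JDN of the first date = 2228528.
JDN of the second date = 2228860.
|2228860 − 2228528| = 332.

332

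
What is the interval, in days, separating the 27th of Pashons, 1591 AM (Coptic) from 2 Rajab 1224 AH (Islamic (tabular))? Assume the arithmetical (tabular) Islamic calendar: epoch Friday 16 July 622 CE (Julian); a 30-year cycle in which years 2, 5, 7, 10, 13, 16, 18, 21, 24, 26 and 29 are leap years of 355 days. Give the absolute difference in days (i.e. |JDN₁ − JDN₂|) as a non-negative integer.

24035

JDN of the first date = 2406043.
JDN of the second date = 2382008.
|2382008 − 2406043| = 24035.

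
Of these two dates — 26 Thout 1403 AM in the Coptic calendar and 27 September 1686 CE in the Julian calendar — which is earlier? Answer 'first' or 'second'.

The two dates have Julian Day Numbers 2337135 and 2337139 respectively.
Since 2337135 < 2337139, the first date comes first.

first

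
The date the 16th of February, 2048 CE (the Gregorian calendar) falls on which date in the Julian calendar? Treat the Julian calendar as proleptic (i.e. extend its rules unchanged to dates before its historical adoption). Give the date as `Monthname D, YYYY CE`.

For dates in this range the Gregorian date is 13 days ahead of the Julian.
16 February 2048 Gregorian − 13 days → 3 February 2048 Julian.

February 3, 2048 CE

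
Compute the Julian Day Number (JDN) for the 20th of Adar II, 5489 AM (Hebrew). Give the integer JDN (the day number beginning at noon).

2352644

In the Gregorian calendar the same day is 21 March 1729.
JDN 2400001 is 17 November 1858 CE (Gregorian), MJD 0; the target day is −47357 days from there, so JDN = 2352644.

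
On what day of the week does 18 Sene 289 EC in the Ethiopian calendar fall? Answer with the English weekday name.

Saturday

Equivalently 12 June 297 Gregorian, JDN 1829700.
JDN 1829700 mod 7 = 5, and JDN 0 was a Monday, so this is a Saturday.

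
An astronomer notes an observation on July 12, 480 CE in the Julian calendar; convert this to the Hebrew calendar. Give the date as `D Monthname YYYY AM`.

19 Tammuz 4240 AM

Julian Day Number of the source date = 1896571.
Converting JDN 1896571 to the Hebrew calendar gives 19 Tammuz 4240 AM.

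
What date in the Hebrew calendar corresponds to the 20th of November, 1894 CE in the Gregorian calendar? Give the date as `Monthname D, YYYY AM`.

Cheshvan 21, 5655 AM

Both dates share Julian Day Number 2413153; in the Hebrew calendar that is 21 Cheshvan 5655 AM.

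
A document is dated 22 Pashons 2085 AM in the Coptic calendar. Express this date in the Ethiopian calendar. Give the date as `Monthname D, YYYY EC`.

Julian Day Number of the source date = 2586472.
Converting JDN 2586472 to the Ethiopian calendar gives 22 Ginbot 2361 EC.

Ginbot 22, 2361 EC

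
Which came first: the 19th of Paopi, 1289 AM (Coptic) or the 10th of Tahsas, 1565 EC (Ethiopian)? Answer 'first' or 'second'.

First date → JDN 2295520; second date → JDN 2295571.
JDN 2295520 < JDN 2295571, so the first date is earlier.

first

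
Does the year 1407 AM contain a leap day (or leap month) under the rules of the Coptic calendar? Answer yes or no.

1407 mod 4 = 3; in the Coptic calendar a year is leap when year mod 4 = 3, so it is a leap year.

yes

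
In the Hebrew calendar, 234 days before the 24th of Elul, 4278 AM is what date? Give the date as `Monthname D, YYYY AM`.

Shevat 27, 4278 AM

JDN of the 24th of Elul, 4278 AM = 1910516.
1910516 − 234 = 1910282.
JDN 1910282 in the Hebrew calendar is Shevat 27, 4278 AM.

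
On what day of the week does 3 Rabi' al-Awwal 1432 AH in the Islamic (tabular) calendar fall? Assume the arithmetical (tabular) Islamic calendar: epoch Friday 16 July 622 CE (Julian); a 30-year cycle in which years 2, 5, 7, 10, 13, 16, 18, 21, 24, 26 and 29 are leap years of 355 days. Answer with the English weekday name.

Monday

In the Gregorian calendar this is 7 February 2011 (JDN 2455600).
2455600 ≡ 0 (mod 7); counting from Monday = 0 gives Monday.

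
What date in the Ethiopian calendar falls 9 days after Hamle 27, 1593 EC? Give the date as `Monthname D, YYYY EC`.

Nehase 6, 1593 EC

Counting 9 days forward from JDN 2306025 reaches JDN 2306034, which is Nehase 6, 1593 EC.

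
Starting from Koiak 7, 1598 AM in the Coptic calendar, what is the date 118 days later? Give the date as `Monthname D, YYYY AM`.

Parmouti 5, 1598 AM

JDN of Koiak 7, 1598 AM = 2408430.
2408430 + 118 = 2408548.
JDN 2408548 in the Coptic calendar is Parmouti 5, 1598 AM.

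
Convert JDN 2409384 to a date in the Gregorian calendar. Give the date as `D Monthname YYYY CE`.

JDN 2451545 is 1 Jan 2000; 2409384 is −42161 days from there.

26 July 1884 CE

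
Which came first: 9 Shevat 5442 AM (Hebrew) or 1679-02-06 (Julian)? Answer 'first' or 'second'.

First date → JDN 2335416; second date → JDN 2334349.
JDN 2334349 < JDN 2335416, so the second date is earlier.

second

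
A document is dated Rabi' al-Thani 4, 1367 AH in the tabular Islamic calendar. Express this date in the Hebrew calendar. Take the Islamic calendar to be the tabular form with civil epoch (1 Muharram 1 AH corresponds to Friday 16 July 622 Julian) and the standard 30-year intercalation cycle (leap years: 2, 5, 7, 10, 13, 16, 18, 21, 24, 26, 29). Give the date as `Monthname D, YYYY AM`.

Adar I 5, 5708 AM

Both dates share Julian Day Number 2432597; in the Hebrew calendar that is 5 Adar I 5708 AM.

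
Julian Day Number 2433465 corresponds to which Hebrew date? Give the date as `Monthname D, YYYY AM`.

Tammuz 17, 5710 AM

The Gregorian equivalent of JDN 2433465 is 2 July 1950.
In the Hebrew calendar that day is Tammuz 17, 5710 AM.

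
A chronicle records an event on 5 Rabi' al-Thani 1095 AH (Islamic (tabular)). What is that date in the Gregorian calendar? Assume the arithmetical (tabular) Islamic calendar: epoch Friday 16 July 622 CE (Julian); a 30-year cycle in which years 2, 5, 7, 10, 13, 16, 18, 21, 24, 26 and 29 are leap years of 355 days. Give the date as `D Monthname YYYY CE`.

22 March 1684 CE

Julian Day Number of the source date = 2336210.
Converting JDN 2336210 to the Gregorian calendar gives 22 March 1684 CE.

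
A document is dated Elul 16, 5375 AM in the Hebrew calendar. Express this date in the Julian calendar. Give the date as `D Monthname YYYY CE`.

Julian Day Number of the source date = 2311179.
Converting JDN 2311179 to the Julian calendar gives 31 August 1615 CE.

31 August 1615 CE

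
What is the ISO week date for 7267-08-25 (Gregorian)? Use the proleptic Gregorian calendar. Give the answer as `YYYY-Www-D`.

7267-W34-4

The weekday is Thursday (ISO weekday 4).
That Thursday belongs to ISO week 34 of ISO year 7267.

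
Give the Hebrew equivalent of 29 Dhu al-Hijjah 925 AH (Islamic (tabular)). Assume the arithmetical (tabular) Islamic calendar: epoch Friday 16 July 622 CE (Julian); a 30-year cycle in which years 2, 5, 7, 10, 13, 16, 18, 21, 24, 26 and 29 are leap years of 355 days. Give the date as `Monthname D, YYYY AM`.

Shevat 1, 5280 AM

Both dates share Julian Day Number 2276228; in the Hebrew calendar that is 1 Shevat 5280 AM.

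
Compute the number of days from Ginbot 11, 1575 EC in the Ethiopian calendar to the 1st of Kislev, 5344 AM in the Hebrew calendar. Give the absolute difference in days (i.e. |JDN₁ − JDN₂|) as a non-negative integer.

184

JDN of the first date = 2299374.
JDN of the second date = 2299558.
|2299558 − 2299374| = 184.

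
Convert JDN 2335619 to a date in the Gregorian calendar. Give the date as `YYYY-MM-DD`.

1682-08-09

Counting from JDN 2299161 = 15 Oct 1582 gives an offset of 36458 days.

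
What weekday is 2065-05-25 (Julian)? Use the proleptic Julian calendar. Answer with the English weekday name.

Sunday

In the Gregorian calendar this is 7 June 2065 (JDN 2475444).
JDN 2475444 mod 7 = 6, and JDN 0 was a Monday, so this is a Sunday.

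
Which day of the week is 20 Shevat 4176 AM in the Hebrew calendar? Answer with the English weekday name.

Saturday

This is JDN 1873037 (6 February 416 Gregorian).
JDN 1873037 mod 7 = 5, and JDN 0 was a Monday, so this is a Saturday.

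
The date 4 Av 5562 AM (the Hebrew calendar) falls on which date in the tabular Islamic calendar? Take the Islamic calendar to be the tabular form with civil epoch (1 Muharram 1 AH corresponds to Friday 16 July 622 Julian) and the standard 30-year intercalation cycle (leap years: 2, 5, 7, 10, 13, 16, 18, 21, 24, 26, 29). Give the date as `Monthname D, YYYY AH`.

Both dates share Julian Day Number 2379440; in the tabular Islamic calendar that is 2 Rabi' al-Thani 1217 AH.

Rabi' al-Thani 2, 1217 AH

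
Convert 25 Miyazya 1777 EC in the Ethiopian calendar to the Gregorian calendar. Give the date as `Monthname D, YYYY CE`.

May 1, 1785 CE

Julian Day Number of the source date = 2373139.
Converting JDN 2373139 to the Gregorian calendar gives 1 May 1785 CE.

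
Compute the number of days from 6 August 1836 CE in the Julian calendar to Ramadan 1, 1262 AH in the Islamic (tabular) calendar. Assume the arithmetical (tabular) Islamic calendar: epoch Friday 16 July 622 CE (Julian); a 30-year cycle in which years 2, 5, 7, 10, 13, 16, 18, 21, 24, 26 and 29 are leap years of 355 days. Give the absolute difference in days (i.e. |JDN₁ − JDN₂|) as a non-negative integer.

JDN of the first date = 2391875.
JDN of the second date = 2395532.
|2395532 − 2391875| = 3657.

3657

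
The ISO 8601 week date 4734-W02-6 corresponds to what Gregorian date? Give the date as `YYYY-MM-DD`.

4734-01-13

ISO week 1 of 4734 is the week containing the first Thursday of 4734.
Week 2, day 6 (Saturday) lands on 4734-01-13.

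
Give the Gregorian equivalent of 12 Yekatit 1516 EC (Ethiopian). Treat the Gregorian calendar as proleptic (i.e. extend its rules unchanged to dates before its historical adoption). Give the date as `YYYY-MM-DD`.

Both dates share Julian Day Number 2277736; in the Gregorian calendar that is 17 February 1524 CE.

1524-02-17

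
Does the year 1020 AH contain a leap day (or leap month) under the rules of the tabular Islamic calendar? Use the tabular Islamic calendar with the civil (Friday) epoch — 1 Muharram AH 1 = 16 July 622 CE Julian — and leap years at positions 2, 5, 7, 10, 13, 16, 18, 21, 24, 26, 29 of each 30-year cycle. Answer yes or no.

Year 1020 AH is year 30 of its 30-year cycle; leap positions are 2, 5, 7, 10, 13, 16, 18, 21, 24, 26, 29, so it is a common year (354 days).

no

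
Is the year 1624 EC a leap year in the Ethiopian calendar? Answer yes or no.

1624 mod 4 = 0; in the Ethiopian calendar a year is leap when year mod 4 = 3, so it is a common year.

no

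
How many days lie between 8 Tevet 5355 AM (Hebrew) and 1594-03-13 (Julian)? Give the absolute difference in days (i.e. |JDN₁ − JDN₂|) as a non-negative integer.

272

JDN of the first date = 2303610.
JDN of the second date = 2303338.
|2303338 − 2303610| = 272.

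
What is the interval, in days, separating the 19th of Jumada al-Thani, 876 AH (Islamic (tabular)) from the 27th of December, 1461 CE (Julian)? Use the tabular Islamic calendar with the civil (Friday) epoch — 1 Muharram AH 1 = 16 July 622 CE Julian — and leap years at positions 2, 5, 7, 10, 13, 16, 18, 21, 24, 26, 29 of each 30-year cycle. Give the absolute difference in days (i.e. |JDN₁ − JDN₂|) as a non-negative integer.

3628

JDN of the first date = 2258677.
JDN of the second date = 2255049.
|2255049 − 2258677| = 3628.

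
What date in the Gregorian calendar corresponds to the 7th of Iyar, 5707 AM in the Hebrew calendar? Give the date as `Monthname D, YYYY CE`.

April 27, 1947 CE

Both dates share Julian Day Number 2432303; in the Gregorian calendar that is 27 April 1947 CE.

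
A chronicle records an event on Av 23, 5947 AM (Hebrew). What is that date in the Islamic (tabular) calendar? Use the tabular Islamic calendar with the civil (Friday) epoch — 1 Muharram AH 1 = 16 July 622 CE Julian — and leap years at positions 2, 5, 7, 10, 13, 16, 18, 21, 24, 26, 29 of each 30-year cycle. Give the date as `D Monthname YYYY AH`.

23 Safar 1614 AH

The source date corresponds to 28 August 2187 in the Gregorian calendar (JDN 2520085).
That day falls on 23 Safar 1614 AH in the tabular Islamic calendar.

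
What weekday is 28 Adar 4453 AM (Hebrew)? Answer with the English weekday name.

Tuesday

This is JDN 1974246 (14 March 693 Gregorian).
1974246 ≡ 1 (mod 7); counting from Monday = 0 gives Tuesday.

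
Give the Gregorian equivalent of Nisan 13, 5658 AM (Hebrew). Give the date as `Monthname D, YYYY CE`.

Julian Day Number of the source date = 2414385.
Converting JDN 2414385 to the Gregorian calendar gives 5 April 1898 CE.

April 5, 1898 CE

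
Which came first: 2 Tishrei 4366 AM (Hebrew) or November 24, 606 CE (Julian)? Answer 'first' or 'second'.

first

First date → JDN 1942298; second date → JDN 1942727.
JDN 1942298 < JDN 1942727, so the first date is earlier.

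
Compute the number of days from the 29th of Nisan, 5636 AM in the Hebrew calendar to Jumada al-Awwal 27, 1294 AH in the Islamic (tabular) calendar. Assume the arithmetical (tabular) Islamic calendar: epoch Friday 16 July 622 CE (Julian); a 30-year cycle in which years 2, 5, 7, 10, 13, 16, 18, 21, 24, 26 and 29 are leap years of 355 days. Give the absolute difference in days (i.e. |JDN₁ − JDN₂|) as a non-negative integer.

First date → JDN 2406368; second date → JDN 2406780.
The interval is |2406368 − 2406780| = 412 days.

412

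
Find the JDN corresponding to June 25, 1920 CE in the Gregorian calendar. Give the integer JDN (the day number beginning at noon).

JDN 2451545 is 1 January 2000 CE (Gregorian); the target day is −29044 days from there, so JDN = 2422501.

2422501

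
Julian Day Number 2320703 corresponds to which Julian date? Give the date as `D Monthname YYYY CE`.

27 September 1641 CE

JDN 2320703 is 7 October 1641 in the Gregorian calendar.
In the Julian calendar that day is 27 September 1641 CE.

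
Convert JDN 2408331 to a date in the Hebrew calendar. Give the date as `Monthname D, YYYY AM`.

Elul 13, 5641 AM

JDN 2408331 is 7 September 1881 in the Gregorian calendar.
In the Hebrew calendar that day is Elul 13, 5641 AM.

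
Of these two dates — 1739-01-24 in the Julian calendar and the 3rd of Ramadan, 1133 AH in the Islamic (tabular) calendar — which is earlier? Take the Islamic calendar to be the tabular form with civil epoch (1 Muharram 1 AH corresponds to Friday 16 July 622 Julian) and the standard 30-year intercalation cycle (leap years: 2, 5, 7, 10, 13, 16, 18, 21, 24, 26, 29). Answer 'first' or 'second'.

Converting both to JDN: 2356251 vs 2349821; the smaller is the second.

second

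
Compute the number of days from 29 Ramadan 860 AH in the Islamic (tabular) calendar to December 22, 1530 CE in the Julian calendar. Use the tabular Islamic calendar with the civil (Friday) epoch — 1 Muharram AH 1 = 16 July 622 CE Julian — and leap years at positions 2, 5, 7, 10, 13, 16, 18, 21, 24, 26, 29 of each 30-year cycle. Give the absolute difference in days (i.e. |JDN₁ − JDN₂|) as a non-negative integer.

27141

First date → JDN 2253105; second date → JDN 2280246.
The interval is |2253105 − 2280246| = 27141 days.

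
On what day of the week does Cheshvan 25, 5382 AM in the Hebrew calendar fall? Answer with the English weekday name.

In the Gregorian calendar this is 9 November 1621 (JDN 2313431).
2313431 ≡ 1 (mod 7); counting from Monday = 0 gives Tuesday.

Tuesday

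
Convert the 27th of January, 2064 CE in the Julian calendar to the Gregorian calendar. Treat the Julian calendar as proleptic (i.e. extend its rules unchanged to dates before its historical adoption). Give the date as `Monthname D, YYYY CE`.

February 9, 2064 CE

At this point the Julian calendar is 13 days behind the Gregorian.
27 January 2064 Julian + 13 days → 9 February 2064 Gregorian.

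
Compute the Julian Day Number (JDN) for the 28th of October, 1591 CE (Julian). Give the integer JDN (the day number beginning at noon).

Equivalently 7 November 1591 (Gregorian).
JDN 2400001 is 17 November 1858 CE (Gregorian), MJD 0; the target day is −97530 days from there, so JDN = 2302471.

2302471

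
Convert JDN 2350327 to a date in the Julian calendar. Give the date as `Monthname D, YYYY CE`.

November 5, 1722 CE

The Gregorian equivalent of JDN 2350327 is 16 November 1722.
In the Julian calendar that day is November 5, 1722 CE.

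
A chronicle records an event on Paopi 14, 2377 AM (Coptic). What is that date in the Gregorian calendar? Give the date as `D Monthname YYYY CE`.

Both dates share Julian Day Number 2692907; in the Gregorian calendar that is 29 October 2660 CE.

29 October 2660 CE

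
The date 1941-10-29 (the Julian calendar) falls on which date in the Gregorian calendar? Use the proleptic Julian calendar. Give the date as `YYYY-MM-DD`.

The Julian–Gregorian offset here is 13 days (Julian trailing).
29 October 1941 Julian + 13 days → 11 November 1941 Gregorian.

1941-11-11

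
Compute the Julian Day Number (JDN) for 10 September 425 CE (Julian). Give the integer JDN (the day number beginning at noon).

Equivalently 11 September 425 (proleptic Gregorian).
JDN 2451545 is 1 January 2000 CE (Gregorian); the target day is −575003 days from there, so JDN = 1876542.

1876542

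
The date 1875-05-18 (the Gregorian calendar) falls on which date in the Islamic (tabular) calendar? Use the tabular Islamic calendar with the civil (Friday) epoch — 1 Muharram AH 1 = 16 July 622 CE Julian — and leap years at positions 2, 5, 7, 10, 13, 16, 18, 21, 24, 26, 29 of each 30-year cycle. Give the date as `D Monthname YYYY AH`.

12 Rabi' al-Thani 1292 AH

Both dates share Julian Day Number 2406027; in the tabular Islamic calendar that is 12 Rabi' al-Thani 1292 AH.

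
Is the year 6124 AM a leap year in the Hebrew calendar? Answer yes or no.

yes

Hebrew year 6124 is year 6 of its 19-year Metonic cycle; leap years are at positions 3, 6, 8, 11, 14, 17, 19, so it is a leap year (13 months).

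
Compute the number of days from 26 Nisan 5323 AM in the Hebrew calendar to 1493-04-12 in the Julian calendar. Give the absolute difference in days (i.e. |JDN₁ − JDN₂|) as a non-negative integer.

First date → JDN 2292052; second date → JDN 2266478.
The interval is |2292052 − 2266478| = 25574 days.

25574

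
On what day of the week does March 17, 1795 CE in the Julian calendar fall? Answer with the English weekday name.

Saturday

Equivalently 28 March 1795 Gregorian, JDN 2376757.
JDN 2376757 mod 7 = 5, and JDN 0 was a Monday, so this is a Saturday.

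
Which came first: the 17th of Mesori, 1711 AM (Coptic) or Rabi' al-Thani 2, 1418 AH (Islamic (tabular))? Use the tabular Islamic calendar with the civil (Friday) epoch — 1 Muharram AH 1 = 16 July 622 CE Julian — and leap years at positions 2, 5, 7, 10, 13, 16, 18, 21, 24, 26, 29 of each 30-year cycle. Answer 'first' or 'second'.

first

First date → JDN 2449953; second date → JDN 2450668.
JDN 2449953 < JDN 2450668, so the first date is earlier.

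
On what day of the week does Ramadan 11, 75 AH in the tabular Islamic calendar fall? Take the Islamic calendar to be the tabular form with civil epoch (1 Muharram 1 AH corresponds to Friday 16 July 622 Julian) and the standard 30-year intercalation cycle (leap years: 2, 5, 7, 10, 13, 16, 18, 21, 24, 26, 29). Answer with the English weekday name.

Sunday

Equivalently 6 January 695 Gregorian, JDN 1974909.
JDN 1974909 mod 7 = 6, and JDN 0 was a Monday, so this is a Sunday.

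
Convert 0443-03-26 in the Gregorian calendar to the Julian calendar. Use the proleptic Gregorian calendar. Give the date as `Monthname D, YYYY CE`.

March 25, 443 CE

The Julian–Gregorian offset here is 1 day (Julian trailing).
26 March 443 Gregorian − 1 day → 25 March 443 Julian.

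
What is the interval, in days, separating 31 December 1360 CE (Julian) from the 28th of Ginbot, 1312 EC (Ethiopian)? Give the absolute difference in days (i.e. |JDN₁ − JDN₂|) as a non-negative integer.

14832

First date → JDN 2218163; second date → JDN 2203331.
The interval is |2218163 − 2203331| = 14832 days.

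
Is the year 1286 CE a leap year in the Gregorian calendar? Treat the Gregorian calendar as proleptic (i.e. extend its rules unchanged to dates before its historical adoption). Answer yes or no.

1286 is not divisible by 4, so it is a common year.

no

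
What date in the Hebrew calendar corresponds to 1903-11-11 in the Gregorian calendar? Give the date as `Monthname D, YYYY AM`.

Both dates share Julian Day Number 2416430; in the Hebrew calendar that is 21 Cheshvan 5664 AM.

Cheshvan 21, 5664 AM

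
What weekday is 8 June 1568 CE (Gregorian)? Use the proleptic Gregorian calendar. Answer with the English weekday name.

JDN 2293919 mod 7 = 5, and JDN 0 was a Monday, so this is a Saturday.

Saturday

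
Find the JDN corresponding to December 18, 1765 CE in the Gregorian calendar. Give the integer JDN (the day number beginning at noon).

JDN 2299161 is 15 October 1582 CE (Gregorian); the target day is +66904 days from there, so JDN = 2366065.

2366065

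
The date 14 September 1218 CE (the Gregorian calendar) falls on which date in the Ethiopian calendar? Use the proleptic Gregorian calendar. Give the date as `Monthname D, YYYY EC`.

Julian Day Number of the source date = 2166182.
Converting JDN 2166182 to the Ethiopian calendar gives 10 Meskerem 1211 EC.

Meskerem 10, 1211 EC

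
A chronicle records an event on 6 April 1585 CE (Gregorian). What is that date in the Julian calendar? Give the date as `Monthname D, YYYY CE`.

For dates in this range the Gregorian date is 10 days ahead of the Julian.
6 April 1585 Gregorian − 10 days → 27 March 1585 Julian.

March 27, 1585 CE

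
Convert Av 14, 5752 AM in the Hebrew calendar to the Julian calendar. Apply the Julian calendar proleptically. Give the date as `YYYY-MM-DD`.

The source date corresponds to 13 August 1992 in the Gregorian calendar (JDN 2448848).
That day falls on 31 July 1992 CE in the Julian calendar.

1992-07-31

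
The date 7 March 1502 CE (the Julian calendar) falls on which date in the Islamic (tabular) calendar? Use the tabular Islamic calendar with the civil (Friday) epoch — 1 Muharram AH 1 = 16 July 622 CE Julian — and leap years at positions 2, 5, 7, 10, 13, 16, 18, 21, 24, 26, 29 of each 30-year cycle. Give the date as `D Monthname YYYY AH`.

The source date corresponds to 17 March 1502 in the proleptic Gregorian calendar (JDN 2269729).
That day falls on 27 Sha'ban 907 AH in the tabular Islamic calendar.

27 Sha'ban 907 AH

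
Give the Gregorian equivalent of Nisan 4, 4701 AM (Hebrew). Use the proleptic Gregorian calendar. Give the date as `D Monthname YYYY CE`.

Both dates share Julian Day Number 2064852; in the Gregorian calendar that is 9 April 941 CE.

9 April 941 CE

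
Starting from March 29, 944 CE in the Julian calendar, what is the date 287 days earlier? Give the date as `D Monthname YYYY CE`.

Counting 287 days back from JDN 2065942 reaches JDN 2065655, which is 16 June 943 CE.

16 June 943 CE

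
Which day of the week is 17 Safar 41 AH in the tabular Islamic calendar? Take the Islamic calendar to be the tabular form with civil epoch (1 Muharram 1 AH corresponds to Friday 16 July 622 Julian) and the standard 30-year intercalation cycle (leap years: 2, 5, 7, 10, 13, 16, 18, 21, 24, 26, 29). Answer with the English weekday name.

This is JDN 1962661 (25 June 661 Gregorian).
JDN 1962661 mod 7 = 1, and JDN 0 was a Monday, so this is a Tuesday.

Tuesday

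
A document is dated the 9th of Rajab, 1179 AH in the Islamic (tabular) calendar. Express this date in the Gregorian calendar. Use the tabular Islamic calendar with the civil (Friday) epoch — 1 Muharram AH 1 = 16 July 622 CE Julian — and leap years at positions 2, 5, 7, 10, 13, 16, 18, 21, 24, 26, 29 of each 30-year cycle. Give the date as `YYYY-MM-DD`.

1765-12-22

Both dates share Julian Day Number 2366069; in the Gregorian calendar that is 22 December 1765 CE.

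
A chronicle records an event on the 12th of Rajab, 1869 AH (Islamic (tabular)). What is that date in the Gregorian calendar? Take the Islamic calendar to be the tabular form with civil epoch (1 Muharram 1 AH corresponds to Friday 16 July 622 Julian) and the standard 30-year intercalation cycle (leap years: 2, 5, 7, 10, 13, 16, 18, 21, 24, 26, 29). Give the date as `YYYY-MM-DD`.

Julian Day Number of the source date = 2610585.
Converting JDN 2610585 to the Gregorian calendar gives 9 June 2435 CE.

2435-06-09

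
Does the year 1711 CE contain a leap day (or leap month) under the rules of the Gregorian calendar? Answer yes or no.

no

1711 is not divisible by 4, so it is a common year.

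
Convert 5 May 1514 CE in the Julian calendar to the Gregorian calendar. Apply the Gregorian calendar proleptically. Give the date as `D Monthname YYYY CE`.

15 May 1514 CE

The Julian–Gregorian offset here is 10 days (Julian trailing).
5 May 1514 Julian + 10 days → 15 May 1514 Gregorian.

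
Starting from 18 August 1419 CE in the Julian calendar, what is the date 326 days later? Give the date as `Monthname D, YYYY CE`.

July 9, 1420 CE

The starting date is JDN 2239577; 2239577 + 326 = 2239903.
JDN 2239903 corresponds to July 9, 1420 CE.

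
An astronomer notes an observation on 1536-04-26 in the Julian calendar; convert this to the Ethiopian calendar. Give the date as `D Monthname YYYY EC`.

1 Ginbot 1528 EC

Julian Day Number of the source date = 2282198.
Converting JDN 2282198 to the Ethiopian calendar gives 1 Ginbot 1528 EC.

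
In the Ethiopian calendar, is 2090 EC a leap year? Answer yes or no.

2090 mod 4 = 2; in the Ethiopian calendar a year is leap when year mod 4 = 3, so it is a common year.

no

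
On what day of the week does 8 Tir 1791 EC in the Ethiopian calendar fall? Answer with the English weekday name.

This is JDN 2378145 (14 January 1799 Gregorian).
Since JDN mod 7 = 0 (0 = Monday), the day is Monday.

Monday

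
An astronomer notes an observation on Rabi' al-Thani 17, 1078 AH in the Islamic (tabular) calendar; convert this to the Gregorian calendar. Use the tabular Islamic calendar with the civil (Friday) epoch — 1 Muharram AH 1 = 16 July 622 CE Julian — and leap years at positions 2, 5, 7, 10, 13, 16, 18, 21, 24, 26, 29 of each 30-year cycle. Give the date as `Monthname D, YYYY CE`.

Julian Day Number of the source date = 2330198.
Converting JDN 2330198 to the Gregorian calendar gives 6 October 1667 CE.

October 6, 1667 CE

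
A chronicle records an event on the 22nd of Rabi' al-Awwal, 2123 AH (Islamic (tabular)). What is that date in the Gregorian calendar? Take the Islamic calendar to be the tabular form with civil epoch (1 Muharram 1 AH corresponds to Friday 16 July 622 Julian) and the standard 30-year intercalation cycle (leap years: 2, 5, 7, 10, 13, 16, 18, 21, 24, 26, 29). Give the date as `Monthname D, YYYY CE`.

Both dates share Julian Day Number 2700486; in the Gregorian calendar that is 30 July 2681 CE.

July 30, 2681 CE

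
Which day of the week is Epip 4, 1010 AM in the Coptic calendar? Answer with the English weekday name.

Monday

Equivalently 5 July 1294 Gregorian, JDN 2193870.
Since JDN mod 7 = 0 (0 = Monday), the day is Monday.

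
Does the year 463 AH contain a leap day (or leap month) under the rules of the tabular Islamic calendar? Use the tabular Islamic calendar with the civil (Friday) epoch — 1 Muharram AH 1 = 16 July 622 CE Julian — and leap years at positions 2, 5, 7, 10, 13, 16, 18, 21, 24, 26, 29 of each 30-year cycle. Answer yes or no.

yes

Year 463 AH is year 13 of its 30-year cycle; leap positions are 2, 5, 7, 10, 13, 16, 18, 21, 24, 26, 29, so it is a leap year (355 days).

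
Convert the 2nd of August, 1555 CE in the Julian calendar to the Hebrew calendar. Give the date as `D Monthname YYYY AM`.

Both dates share Julian Day Number 2289235; in the Hebrew calendar that is 15 Av 5315 AM.

15 Av 5315 AM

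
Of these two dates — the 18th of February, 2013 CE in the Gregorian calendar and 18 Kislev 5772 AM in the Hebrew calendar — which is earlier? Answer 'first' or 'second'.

second

Converting both to JDN: 2456342 vs 2455910; the smaller is the second.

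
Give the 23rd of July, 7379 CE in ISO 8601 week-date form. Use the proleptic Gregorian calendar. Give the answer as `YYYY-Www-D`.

The weekday is Friday (ISO weekday 5).
That Friday belongs to ISO week 29 of ISO year 7379.

7379-W29-5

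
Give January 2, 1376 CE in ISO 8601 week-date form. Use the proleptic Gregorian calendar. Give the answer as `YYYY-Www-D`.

1376-W01-2

The weekday is Tuesday (ISO weekday 2).
That Tuesday belongs to ISO week 1 of ISO year 1376.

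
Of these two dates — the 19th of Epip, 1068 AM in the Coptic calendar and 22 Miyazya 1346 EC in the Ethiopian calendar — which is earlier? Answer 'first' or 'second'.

first

Converting both to JDN: 2215070 vs 2215713; the smaller is the first.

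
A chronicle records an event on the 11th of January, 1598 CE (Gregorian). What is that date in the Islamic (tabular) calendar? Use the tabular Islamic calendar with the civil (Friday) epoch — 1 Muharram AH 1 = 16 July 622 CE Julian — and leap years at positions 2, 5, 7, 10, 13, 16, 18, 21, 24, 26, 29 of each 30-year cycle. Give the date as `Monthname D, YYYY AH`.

Jumada al-Thani 3, 1006 AH

Both dates share Julian Day Number 2304728; in the tabular Islamic calendar that is 3 Jumada al-Thani 1006 AH.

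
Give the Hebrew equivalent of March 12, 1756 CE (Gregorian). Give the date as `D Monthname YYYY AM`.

Both dates share Julian Day Number 2362497; in the Hebrew calendar that is 10 Adar II 5516 AM.

10 Adar II 5516 AM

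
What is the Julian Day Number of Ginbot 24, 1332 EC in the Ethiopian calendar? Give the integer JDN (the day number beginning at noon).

Equivalently 27 May 1340 (proleptic Gregorian).
JDN 2299161 is 15 October 1582 CE (Gregorian); the target day is −88529 days from there, so JDN = 2210632.

2210632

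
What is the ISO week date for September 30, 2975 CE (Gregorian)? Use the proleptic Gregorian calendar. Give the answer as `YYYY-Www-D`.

2975-W39-6

The weekday is Saturday (ISO weekday 6).
That Saturday belongs to ISO week 39 of ISO year 2975.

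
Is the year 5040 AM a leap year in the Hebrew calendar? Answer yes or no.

no

Hebrew year 5040 is year 5 of its 19-year Metonic cycle; leap years are at positions 3, 6, 8, 11, 14, 17, 19, so it is a common year (12 months).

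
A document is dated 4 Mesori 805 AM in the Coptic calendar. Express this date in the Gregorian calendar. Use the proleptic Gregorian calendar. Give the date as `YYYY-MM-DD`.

Julian Day Number of the source date = 2119024.
Converting JDN 2119024 to the Gregorian calendar gives 3 August 1089 CE.

1089-08-03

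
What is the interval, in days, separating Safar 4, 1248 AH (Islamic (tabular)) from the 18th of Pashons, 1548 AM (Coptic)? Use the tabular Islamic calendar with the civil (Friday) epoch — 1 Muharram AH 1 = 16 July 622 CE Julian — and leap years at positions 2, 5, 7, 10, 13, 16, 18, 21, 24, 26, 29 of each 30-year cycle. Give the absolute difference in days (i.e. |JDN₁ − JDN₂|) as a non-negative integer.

39

JDN of the first date = 2390368.
JDN of the second date = 2390329.
|2390329 − 2390368| = 39.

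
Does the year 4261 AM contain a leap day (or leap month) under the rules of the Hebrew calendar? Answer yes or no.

no

Hebrew year 4261 is year 5 of its 19-year Metonic cycle; leap years are at positions 3, 6, 8, 11, 14, 17, 19, so it is a common year (12 months).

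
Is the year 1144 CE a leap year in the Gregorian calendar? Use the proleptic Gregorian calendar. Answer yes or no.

1144 is divisible by 4 and not by 100, so it is a leap year.

yes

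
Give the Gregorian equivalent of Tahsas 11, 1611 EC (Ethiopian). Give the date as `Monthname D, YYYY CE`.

Julian Day Number of the source date = 2312373.
Converting JDN 2312373 to the Gregorian calendar gives 17 December 1618 CE.

December 17, 1618 CE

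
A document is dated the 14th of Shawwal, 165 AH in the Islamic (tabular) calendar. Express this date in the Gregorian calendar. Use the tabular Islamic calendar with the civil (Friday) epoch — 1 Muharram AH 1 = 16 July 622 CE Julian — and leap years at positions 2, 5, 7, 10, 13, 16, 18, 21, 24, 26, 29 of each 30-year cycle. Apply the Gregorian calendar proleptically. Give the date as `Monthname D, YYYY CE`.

June 5, 782 CE

Both dates share Julian Day Number 2006835; in the Gregorian calendar that is 5 June 782 CE.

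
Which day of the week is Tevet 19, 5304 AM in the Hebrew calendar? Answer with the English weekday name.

Sunday

Equivalently 26 December 1543 Gregorian, JDN 2284988.
JDN 2284988 mod 7 = 6, and JDN 0 was a Monday, so this is a Sunday.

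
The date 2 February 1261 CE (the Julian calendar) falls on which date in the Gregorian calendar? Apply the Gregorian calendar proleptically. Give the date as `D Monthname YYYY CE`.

9 February 1261 CE

At this point the Julian calendar is 7 days behind the Gregorian.
2 February 1261 Julian + 7 days → 9 February 1261 Gregorian.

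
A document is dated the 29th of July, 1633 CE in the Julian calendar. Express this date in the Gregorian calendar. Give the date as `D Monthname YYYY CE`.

8 August 1633 CE

For dates in this range the Gregorian date is 10 days ahead of the Julian.
29 July 1633 Julian + 10 days → 8 August 1633 Gregorian.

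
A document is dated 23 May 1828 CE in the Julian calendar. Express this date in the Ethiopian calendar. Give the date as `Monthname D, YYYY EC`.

Ginbot 28, 1820 EC

Both dates share Julian Day Number 2388878; in the Ethiopian calendar that is 28 Ginbot 1820 EC.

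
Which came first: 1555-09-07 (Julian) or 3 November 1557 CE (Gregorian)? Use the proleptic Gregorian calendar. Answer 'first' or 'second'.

First date → JDN 2289271; second date → JDN 2290049.
JDN 2289271 < JDN 2290049, so the first date is earlier.

first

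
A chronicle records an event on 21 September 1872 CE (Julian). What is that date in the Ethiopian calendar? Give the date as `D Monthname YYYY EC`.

24 Meskerem 1865 EC

Julian Day Number of the source date = 2405070.
Converting JDN 2405070 to the Ethiopian calendar gives 24 Meskerem 1865 EC.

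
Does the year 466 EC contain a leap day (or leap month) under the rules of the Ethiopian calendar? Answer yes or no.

no

466 mod 4 = 2; in the Ethiopian calendar a year is leap when year mod 4 = 3, so it is a common year.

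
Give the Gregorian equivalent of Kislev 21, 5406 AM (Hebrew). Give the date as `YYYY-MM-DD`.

1645-12-09

Julian Day Number of the source date = 2322227.
Converting JDN 2322227 to the Gregorian calendar gives 9 December 1645 CE.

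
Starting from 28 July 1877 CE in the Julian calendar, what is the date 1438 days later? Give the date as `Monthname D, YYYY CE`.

The starting date is JDN 2406841; 2406841 + 1438 = 2408279.
JDN 2408279 corresponds to July 5, 1881 CE.

July 5, 1881 CE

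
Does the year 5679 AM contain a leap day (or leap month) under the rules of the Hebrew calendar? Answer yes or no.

Hebrew year 5679 is year 17 of its 19-year Metonic cycle; leap years are at positions 3, 6, 8, 11, 14, 17, 19, so it is a leap year (13 months).

yes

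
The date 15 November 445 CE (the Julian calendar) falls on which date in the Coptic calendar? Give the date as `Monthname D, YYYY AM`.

The source date corresponds to 16 November 445 in the proleptic Gregorian calendar (JDN 1883913).
That day falls on 19 Hathor 162 AM in the Coptic calendar.

Hathor 19, 162 AM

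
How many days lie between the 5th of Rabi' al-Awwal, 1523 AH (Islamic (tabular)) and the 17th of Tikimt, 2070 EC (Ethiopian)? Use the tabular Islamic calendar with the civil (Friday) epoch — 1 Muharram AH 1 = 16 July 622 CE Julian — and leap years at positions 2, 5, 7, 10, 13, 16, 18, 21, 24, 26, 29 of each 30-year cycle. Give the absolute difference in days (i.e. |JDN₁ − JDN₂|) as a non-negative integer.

7880

JDN of the first date = 2487849.
JDN of the second date = 2479969.
|2479969 − 2487849| = 7880.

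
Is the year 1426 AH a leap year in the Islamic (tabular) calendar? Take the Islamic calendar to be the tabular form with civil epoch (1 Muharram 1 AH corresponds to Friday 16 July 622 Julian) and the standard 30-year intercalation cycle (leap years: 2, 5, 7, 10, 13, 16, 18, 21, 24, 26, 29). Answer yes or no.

Year 1426 AH is year 16 of its 30-year cycle; leap positions are 2, 5, 7, 10, 13, 16, 18, 21, 24, 26, 29, so it is a leap year (355 days).

yes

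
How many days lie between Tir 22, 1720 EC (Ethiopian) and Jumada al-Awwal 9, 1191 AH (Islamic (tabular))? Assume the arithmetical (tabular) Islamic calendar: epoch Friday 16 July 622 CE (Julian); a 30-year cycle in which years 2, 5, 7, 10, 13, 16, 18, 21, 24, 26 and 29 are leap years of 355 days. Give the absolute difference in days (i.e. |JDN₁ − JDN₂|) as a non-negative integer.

First date → JDN 2352227; second date → JDN 2370262.
The interval is |2352227 − 2370262| = 18035 days.

18035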